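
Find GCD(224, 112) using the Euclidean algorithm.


224 = 2 * 112 + 0
GCD = 112


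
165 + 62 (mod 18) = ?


165 + 62 = 227
227 mod 18 = 11


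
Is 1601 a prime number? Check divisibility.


Check divisors up to sqrt(1601) = 40.0125
No divisors found.
1601 is prime.

Yes, 1601 is prime


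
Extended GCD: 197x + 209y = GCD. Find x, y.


Tabular extended Euclidean (each row: r = 197*s + 209*t):
r=197, s=1, t=0
r=209, s=0, t=1
q=0: r=197, s=1, t=0   [197*(1) + 209*(0) = 197]
q=1: r=12, s=-1, t=1   [197*(-1) + 209*(1) = 12]
q=16: r=5, s=17, t=-16   [197*(17) + 209*(-16) = 5]
q=2: r=2, s=-35, t=33   [197*(-35) + 209*(33) = 2]
q=2: r=1, s=87, t=-82   [197*(87) + 209*(-82) = 1]
q=2: r=0, s=-209, t=197   [197*(-209) + 209*(197) = 0]
GCD = 1; from the row with r=1: x=87, y=-82
Check: 197*(87) + 209*(-82) = 17139 - 17138 = 1

GCD = 1, x = 87, y = -82


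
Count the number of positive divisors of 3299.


3299 = 3299^1
d(3299) = (1+1) = 2

2 divisors


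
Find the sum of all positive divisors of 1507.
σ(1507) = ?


Divisors of 1507: 1, 11, 137, 1507
Sum = 1 + 11 + 137 + 1507 = 1656

σ(1507) = 1656


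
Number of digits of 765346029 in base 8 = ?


765346029 in base 8 = 5547440355
Number of digits = 10

10 digits (base 8)


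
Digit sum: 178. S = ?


1 + 7 + 8 = 16


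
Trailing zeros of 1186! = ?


floor(1186/5) = 237
floor(1186/25) = 47
floor(1186/125) = 9
floor(1186/625) = 1
Total = 294

294 trailing zeros


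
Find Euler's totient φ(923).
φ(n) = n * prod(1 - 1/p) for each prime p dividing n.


923 = 13 × 71
Prime factors: 13, 71
φ(923) = 923 × (1-1/13) × (1-1/71)
= 923 × 12/13 × 70/71 = 840

φ(923) = 840


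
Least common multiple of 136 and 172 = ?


GCD(136, 172) = 4
LCM = 136*172/4 = 23392/4 = 5848

LCM = 5848


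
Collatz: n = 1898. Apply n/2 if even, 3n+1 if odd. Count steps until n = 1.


1898 → 949 → 2848 → 1424 → 712 → 356 → 178 → 89 → 268 → 134 → 67 → 202 → 101 → 304 → 152 → 76 → 38 → 19 → 58 → 29 → 88 → 44 → 22 → 11 → 34 → 17 → 52 → 26 → 13 → 40 → 20 → 10 → 5 → 16 → 8 → 4 → 2 → 1
Total steps = 37

37 steps


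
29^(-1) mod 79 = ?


Use the extended Euclidean algorithm on (79, 29); each row r = 79*s + 29*t:
r=79, s=1, t=0
r=29, s=0, t=1
q=2: r=21, s=1, t=-2   [79*(1) + 29*(-2) = 21]
q=1: r=8, s=-1, t=3   [79*(-1) + 29*(3) = 8]
q=2: r=5, s=3, t=-8   [79*(3) + 29*(-8) = 5]
q=1: r=3, s=-4, t=11   [79*(-4) + 29*(11) = 3]
q=1: r=2, s=7, t=-19   [79*(7) + 29*(-19) = 2]
q=1: r=1, s=-11, t=30   [79*(-11) + 29*(30) = 1]
q=2: r=0, s=29, t=-79   [79*(29) + 29*(-79) = 0]
GCD = 1 with t = 30, so 29*(30) ≡ 1 (mod 79)
Inverse = 30 mod 79 = 30
Check: 29 * 30 = 870 ≡ 1 (mod 79)

29^(-1) ≡ 30 (mod 79)


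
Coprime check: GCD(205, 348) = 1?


Euclidean algorithm:
348 = 1 * 205 + 143
205 = 1 * 143 + 62
143 = 2 * 62 + 19
62 = 3 * 19 + 5
19 = 3 * 5 + 4
5 = 1 * 4 + 1
4 = 4 * 1 + 0
GCD(205, 348) = 1

Yes, coprime (GCD = 1)


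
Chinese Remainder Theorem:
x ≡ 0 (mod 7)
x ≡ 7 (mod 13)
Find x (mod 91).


M = 7*13 = 91
M1 = M/7 = 13, M2 = M/13 = 7
M1^(-1) mod 7 = 6, M2^(-1) mod 13 = 2
x = 0*13*6 + 7*7*2 = 98
98 mod 91 = 7
Check: 7 mod 7 = 0 ✓, 7 mod 13 = 7 ✓

x ≡ 7 (mod 91)


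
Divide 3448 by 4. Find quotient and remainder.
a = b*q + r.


3448 = 4 * 862 + 0
Check: 3448 + 0 = 3448

q = 862, r = 0


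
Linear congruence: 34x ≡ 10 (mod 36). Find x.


GCD(34, 36) = 2 divides 10
Divide: 17x ≡ 5 (mod 18)
x ≡ 13 (mod 18)


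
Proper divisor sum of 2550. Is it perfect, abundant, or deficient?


Proper divisors: 1, 2, 3, 5, 6, 10, 15, 17, 25, 30, 34, 50, 51, 75, 85, 102, 150, 170, 255, 425, 510, 850, 1275
Sum = 1 + 2 + 3 + 5 + 6 + 10 + 15 + 17 + 25 + 30 + 34 + 50 + 51 + 75 + 85 + 102 + 150 + 170 + 255 + 425 + 510 + 850 + 1275 = 4146
4146 > 2550 → abundant

s(2550) = 4146 (abundant)


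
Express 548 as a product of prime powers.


548 / 2 = 274
274 / 2 = 137
137 / 137 = 1
548 = 2^2 × 137


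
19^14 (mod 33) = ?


19^1 mod 33 = 19
19^2 mod 33 = 31
19^3 mod 33 = 28
19^4 mod 33 = 4
19^5 mod 33 = 10
19^6 mod 33 = 25
19^7 mod 33 = 13
19^8 mod 33 = 16
19^9 mod 33 = 7
19^10 mod 33 = 1
19^11 mod 33 = 19
19^12 mod 33 = 31
19^13 mod 33 = 28
19^14 mod 33 = 4


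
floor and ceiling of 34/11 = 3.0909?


34/11 = 3.0909
floor = 3
ceil = 4

floor = 3, ceil = 4


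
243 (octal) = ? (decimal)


243 (base 8) = 163 (decimal)
163 (decimal) = 163 (base 10)


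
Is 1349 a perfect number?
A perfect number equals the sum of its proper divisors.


Proper divisors of 1349: 1, 19, 71
Sum = 1 + 19 + 71 = 91

No, 1349 is not perfect (91 ≠ 1349)


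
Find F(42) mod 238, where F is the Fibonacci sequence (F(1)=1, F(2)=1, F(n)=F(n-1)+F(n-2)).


F(k) mod 238 for k=1..42:
1, 1, 2, 3, 5, 8, 13, 21, 34, 55, 89, 144, 233, 139, 134, 35, 169, 204, 135, 101, 236, 99, 97, 196, 55, 13, 68, 81, 149, 230, 141, 133, 36, 169, 205, 136, 103, 1, 104, 105, 209, 76
F(42) mod 238 = 76


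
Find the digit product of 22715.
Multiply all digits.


2 × 2 × 7 × 1 × 5 = 140


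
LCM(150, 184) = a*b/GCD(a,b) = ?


GCD(150, 184) = 2
LCM = 150*184/2 = 27600/2 = 13800

LCM = 13800


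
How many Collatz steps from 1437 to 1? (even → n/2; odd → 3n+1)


1437 → 4312 → 2156 → 1078 → 539 → 1618 → 809 → 2428 → 1214 → 607 → 1822 → 911 → 2734 → 1367 → 4102 → 2051 → 6154 → 3077 → 9232 → 4616 → 2308 → 1154 → 577 → 1732 → 866 → 433 → 1300 → 650 → 325 → 976 → 488 → 244 → 122 → 61 → 184 → 92 → 46 → 23 → 70 → 35 → 106 → 53 → 160 → 80 → 40 → 20 → 10 → 5 → 16 → 8 → 4 → 2 → 1
Total steps = 52

52 steps


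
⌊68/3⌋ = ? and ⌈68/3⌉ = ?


68/3 = 22.6667
floor = 22
ceil = 23

floor = 22, ceil = 23


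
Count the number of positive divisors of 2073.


2073 = 3^1 × 691^1
d(2073) = (1+1) × (1+1) = 4

4 divisors


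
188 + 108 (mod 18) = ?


188 + 108 = 296
296 mod 18 = 8


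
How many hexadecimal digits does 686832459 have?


686832459 in base 16 = 28F03B4B
Number of digits = 8

8 digits (base 16)


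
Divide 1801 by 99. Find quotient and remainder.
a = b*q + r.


1801 = 99 * 18 + 19
Check: 1782 + 19 = 1801

q = 18, r = 19


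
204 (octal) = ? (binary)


204 (base 8) = 132 (decimal)
132 (decimal) = 10000100 (base 2)


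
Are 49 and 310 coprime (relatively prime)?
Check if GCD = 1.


Euclidean algorithm:
310 = 6 * 49 + 16
49 = 3 * 16 + 1
16 = 16 * 1 + 0
GCD(49, 310) = 1

Yes, coprime (GCD = 1)


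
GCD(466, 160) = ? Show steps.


466 = 2 * 160 + 146
160 = 1 * 146 + 14
146 = 10 * 14 + 6
14 = 2 * 6 + 2
6 = 3 * 2 + 0
GCD = 2


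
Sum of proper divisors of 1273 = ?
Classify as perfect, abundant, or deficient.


Proper divisors: 1, 19, 67
Sum = 1 + 19 + 67 = 87
87 < 1273 → deficient

s(1273) = 87 (deficient)


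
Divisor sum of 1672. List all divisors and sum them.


Divisors of 1672: 1, 2, 4, 8, 11, 19, 22, 38, 44, 76, 88, 152, 209, 418, 836, 1672
Sum = 1 + 2 + 4 + 8 + 11 + 19 + 22 + 38 + 44 + 76 + 88 + 152 + 209 + 418 + 836 + 1672 = 3600

σ(1672) = 3600


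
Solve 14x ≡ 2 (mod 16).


GCD(14, 16) = 2 divides 2
Divide: 7x ≡ 1 (mod 8)
x ≡ 7 (mod 8)


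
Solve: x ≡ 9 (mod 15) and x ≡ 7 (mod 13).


M = 15*13 = 195
M1 = M/15 = 13, M2 = M/13 = 15
M1^(-1) mod 15 = 7, M2^(-1) mod 13 = 7
x = 9*13*7 + 7*15*7 = 1554
1554 mod 195 = 189
Check: 189 mod 15 = 9 ✓, 189 mod 13 = 7 ✓

x ≡ 189 (mod 195)


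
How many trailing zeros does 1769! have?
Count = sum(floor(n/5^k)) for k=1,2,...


floor(1769/5) = 353
floor(1769/25) = 70
floor(1769/125) = 14
floor(1769/625) = 2
Total = 439

439 trailing zeros


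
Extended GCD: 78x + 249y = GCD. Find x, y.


Tabular extended Euclidean (each row: r = 78*s + 249*t):
r=78, s=1, t=0
r=249, s=0, t=1
q=0: r=78, s=1, t=0   [78*(1) + 249*(0) = 78]
q=3: r=15, s=-3, t=1   [78*(-3) + 249*(1) = 15]
q=5: r=3, s=16, t=-5   [78*(16) + 249*(-5) = 3]
q=5: r=0, s=-83, t=26   [78*(-83) + 249*(26) = 0]
GCD = 3; from the row with r=3: x=16, y=-5
Check: 78*(16) + 249*(-5) = 1248 - 1245 = 3

GCD = 3, x = 16, y = -5


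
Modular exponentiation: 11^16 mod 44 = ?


11^1 mod 44 = 11
11^2 mod 44 = 33
11^3 mod 44 = 11
11^4 mod 44 = 33
11^5 mod 44 = 11
11^6 mod 44 = 33
11^7 mod 44 = 11
11^8 mod 44 = 33
11^9 mod 44 = 11
11^10 mod 44 = 33
11^11 mod 44 = 11
11^12 mod 44 = 33
11^13 mod 44 = 11
11^14 mod 44 = 33
11^15 mod 44 = 11
11^16 mod 44 = 33


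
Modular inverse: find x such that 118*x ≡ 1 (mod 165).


Use the extended Euclidean algorithm on (165, 118); each row r = 165*s + 118*t:
r=165, s=1, t=0
r=118, s=0, t=1
q=1: r=47, s=1, t=-1   [165*(1) + 118*(-1) = 47]
q=2: r=24, s=-2, t=3   [165*(-2) + 118*(3) = 24]
q=1: r=23, s=3, t=-4   [165*(3) + 118*(-4) = 23]
q=1: r=1, s=-5, t=7   [165*(-5) + 118*(7) = 1]
q=23: r=0, s=118, t=-165   [165*(118) + 118*(-165) = 0]
GCD = 1 with t = 7, so 118*(7) ≡ 1 (mod 165)
Inverse = 7 mod 165 = 7
Check: 118 * 7 = 826 ≡ 1 (mod 165)

118^(-1) ≡ 7 (mod 165)


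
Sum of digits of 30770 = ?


3 + 0 + 7 + 7 + 0 = 17


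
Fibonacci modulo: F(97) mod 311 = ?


F(k) mod 311 for k=1..97:
1, 1, 2, 3, 5, 8, 13, 21, 34, 55, 89, 144, 233, 66, 299, 54, 42, 96, 138, 234, 61, 295, 45, 29, 74, 103, 177, 280, 146, 115, 261, 65, 15, 80, 95, 175, 270, 134, 93, 227, 9, 236, 245, 170, 104, 274, 67, 30, 97, 127, 224, 40, 264, 304, 257, 250, 196, 135, 20, 155, 175, 19, 194, 213, 96, 309, 94, 92, 186, 278, 153, 120, 273, 82, 44, 126, 170, 296, 155, 140, 295, 124, 108, 232, 29, 261, 290, 240, 219, 148, 56, 204, 260, 153, 102, 255, 46
F(97) mod 311 = 46


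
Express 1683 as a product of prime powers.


1683 / 3 = 561
561 / 3 = 187
187 / 11 = 17
17 / 17 = 1
1683 = 3^2 × 11 × 17


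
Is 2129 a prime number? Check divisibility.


Check divisors up to sqrt(2129) = 46.1411
No divisors found.
2129 is prime.

Yes, 2129 is prime


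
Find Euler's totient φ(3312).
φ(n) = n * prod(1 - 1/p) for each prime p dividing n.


3312 = 2^4 × 3^2 × 23
Prime factors: 2, 3, 23
φ(3312) = 3312 × (1-1/2) × (1-1/3) × (1-1/23)
= 3312 × 1/2 × 2/3 × 22/23 = 1056

φ(3312) = 1056


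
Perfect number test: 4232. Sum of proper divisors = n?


Proper divisors of 4232: 1, 2, 4, 8, 23, 46, 92, 184, 529, 1058, 2116
Sum = 1 + 2 + 4 + 8 + 23 + 46 + 92 + 184 + 529 + 1058 + 2116 = 4063

No, 4232 is not perfect (4063 ≠ 4232)


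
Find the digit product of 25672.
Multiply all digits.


2 × 5 × 6 × 7 × 2 = 840


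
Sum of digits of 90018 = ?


9 + 0 + 0 + 1 + 8 = 18


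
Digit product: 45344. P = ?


4 × 5 × 3 × 4 × 4 = 960


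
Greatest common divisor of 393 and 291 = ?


393 = 1 * 291 + 102
291 = 2 * 102 + 87
102 = 1 * 87 + 15
87 = 5 * 15 + 12
15 = 1 * 12 + 3
12 = 4 * 3 + 0
GCD = 3


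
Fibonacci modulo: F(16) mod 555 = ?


F(k) mod 555 for k=1..16:
1, 1, 2, 3, 5, 8, 13, 21, 34, 55, 89, 144, 233, 377, 55, 432
F(16) mod 555 = 432


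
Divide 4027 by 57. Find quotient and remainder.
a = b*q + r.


4027 = 57 * 70 + 37
Check: 3990 + 37 = 4027

q = 70, r = 37


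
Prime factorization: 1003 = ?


1003 / 17 = 59
59 / 59 = 1
1003 = 17 × 59


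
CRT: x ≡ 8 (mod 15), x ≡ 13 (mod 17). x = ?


M = 15*17 = 255
M1 = M/15 = 17, M2 = M/17 = 15
M1^(-1) mod 15 = 8, M2^(-1) mod 17 = 8
x = 8*17*8 + 13*15*8 = 2648
2648 mod 255 = 98
Check: 98 mod 15 = 8 ✓, 98 mod 17 = 13 ✓

x ≡ 98 (mod 255)


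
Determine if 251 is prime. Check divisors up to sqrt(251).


Check divisors up to sqrt(251) = 15.8430
No divisors found.
251 is prime.

Yes, 251 is prime


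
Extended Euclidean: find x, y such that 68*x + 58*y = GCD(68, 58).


Tabular extended Euclidean (each row: r = 68*s + 58*t):
r=68, s=1, t=0
r=58, s=0, t=1
q=1: r=10, s=1, t=-1   [68*(1) + 58*(-1) = 10]
q=5: r=8, s=-5, t=6   [68*(-5) + 58*(6) = 8]
q=1: r=2, s=6, t=-7   [68*(6) + 58*(-7) = 2]
q=4: r=0, s=-29, t=34   [68*(-29) + 58*(34) = 0]
GCD = 2; from the row with r=2: x=6, y=-7
Check: 68*(6) + 58*(-7) = 408 - 406 = 2

GCD = 2, x = 6, y = -7


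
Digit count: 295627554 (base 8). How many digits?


295627554 in base 8 = 2147565442
Number of digits = 10

10 digits (base 8)


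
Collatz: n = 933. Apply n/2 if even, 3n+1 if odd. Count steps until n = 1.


933 → 2800 → 1400 → 700 → 350 → 175 → 526 → 263 → 790 → 395 → 1186 → 593 → 1780 → 890 → 445 → 1336 → 668 → 334 → 167 → 502 → 251 → 754 → 377 → 1132 → 566 → 283 → 850 → 425 → 1276 → 638 → 319 → 958 → 479 → 1438 → 719 → 2158 → 1079 → 3238 → 1619 → 4858 → 2429 → 7288 → 3644 → 1822 → 911 → 2734 → 1367 → 4102 → 2051 → 6154 → 3077 → 9232 → 4616 → 2308 → 1154 → 577 → 1732 → 866 → 433 → 1300 → 650 → 325 → 976 → 488 → 244 → 122 → 61 → 184 → 92 → 46 → 23 → 70 → 35 → 106 → 53 → 160 → 80 → 40 → 20 → 10 → 5 → 16 → 8 → 4 → 2 → 1
Total steps = 85

85 steps


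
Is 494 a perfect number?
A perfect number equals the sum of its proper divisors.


Proper divisors of 494: 1, 2, 13, 19, 26, 38, 247
Sum = 1 + 2 + 13 + 19 + 26 + 38 + 247 = 346

No, 494 is not perfect (346 ≠ 494)


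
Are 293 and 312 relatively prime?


Euclidean algorithm:
312 = 1 * 293 + 19
293 = 15 * 19 + 8
19 = 2 * 8 + 3
8 = 2 * 3 + 2
3 = 1 * 2 + 1
2 = 2 * 1 + 0
GCD(293, 312) = 1

Yes, coprime (GCD = 1)


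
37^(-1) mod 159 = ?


Use the extended Euclidean algorithm on (159, 37); each row r = 159*s + 37*t:
r=159, s=1, t=0
r=37, s=0, t=1
q=4: r=11, s=1, t=-4   [159*(1) + 37*(-4) = 11]
q=3: r=4, s=-3, t=13   [159*(-3) + 37*(13) = 4]
q=2: r=3, s=7, t=-30   [159*(7) + 37*(-30) = 3]
q=1: r=1, s=-10, t=43   [159*(-10) + 37*(43) = 1]
q=3: r=0, s=37, t=-159   [159*(37) + 37*(-159) = 0]
GCD = 1 with t = 43, so 37*(43) ≡ 1 (mod 159)
Inverse = 43 mod 159 = 43
Check: 37 * 43 = 1591 ≡ 1 (mod 159)

37^(-1) ≡ 43 (mod 159)


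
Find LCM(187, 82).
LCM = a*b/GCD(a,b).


GCD(187, 82) = 1
LCM = 187*82/1 = 15334/1 = 15334

LCM = 15334


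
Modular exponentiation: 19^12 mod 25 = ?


19^1 mod 25 = 19
19^2 mod 25 = 11
19^3 mod 25 = 9
19^4 mod 25 = 21
19^5 mod 25 = 24
19^6 mod 25 = 6
19^7 mod 25 = 14
19^8 mod 25 = 16
19^9 mod 25 = 4
19^10 mod 25 = 1
19^11 mod 25 = 19
19^12 mod 25 = 11


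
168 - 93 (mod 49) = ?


168 - 93 = 75
75 mod 49 = 26


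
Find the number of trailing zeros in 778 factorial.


floor(778/5) = 155
floor(778/25) = 31
floor(778/125) = 6
floor(778/625) = 1
Total = 193

193 trailing zeros


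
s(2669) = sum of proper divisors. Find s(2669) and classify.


Proper divisors: 1, 17, 157
Sum = 1 + 17 + 157 = 175
175 < 2669 → deficient

s(2669) = 175 (deficient)


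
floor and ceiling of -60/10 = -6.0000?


-60/10 = -6.0000
floor = -6
ceil = -6

floor = -6, ceil = -6


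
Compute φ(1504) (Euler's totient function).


1504 = 2^5 × 47
Prime factors: 2, 47
φ(1504) = 1504 × (1-1/2) × (1-1/47)
= 1504 × 1/2 × 46/47 = 736

φ(1504) = 736


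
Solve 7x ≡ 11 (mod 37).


GCD(7, 37) = 1, unique solution
a^(-1) mod 37 = 16
x = 16 * 11 mod 37 = 28

x ≡ 28 (mod 37)


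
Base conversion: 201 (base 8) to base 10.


201 (base 8) = 129 (decimal)
129 (decimal) = 129 (base 10)


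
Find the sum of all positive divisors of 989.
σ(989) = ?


Divisors of 989: 1, 23, 43, 989
Sum = 1 + 23 + 43 + 989 = 1056

σ(989) = 1056


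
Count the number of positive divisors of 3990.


3990 = 2^1 × 3^1 × 5^1 × 7^1 × 19^1
d(3990) = (1+1) × (1+1) × (1+1) × (1+1) × (1+1) = 32

32 divisors


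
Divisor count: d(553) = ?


553 = 7^1 × 79^1
d(553) = (1+1) × (1+1) = 4

4 divisors


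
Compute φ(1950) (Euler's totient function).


1950 = 2 × 3 × 5^2 × 13
Prime factors: 2, 3, 5, 13
φ(1950) = 1950 × (1-1/2) × (1-1/3) × (1-1/5) × (1-1/13)
= 1950 × 1/2 × 2/3 × 4/5 × 12/13 = 480

φ(1950) = 480


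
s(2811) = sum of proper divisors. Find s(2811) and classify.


Proper divisors: 1, 3, 937
Sum = 1 + 3 + 937 = 941
941 < 2811 → deficient

s(2811) = 941 (deficient)


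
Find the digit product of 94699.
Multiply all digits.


9 × 4 × 6 × 9 × 9 = 17496


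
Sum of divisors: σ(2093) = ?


Divisors of 2093: 1, 7, 13, 23, 91, 161, 299, 2093
Sum = 1 + 7 + 13 + 23 + 91 + 161 + 299 + 2093 = 2688

σ(2093) = 2688


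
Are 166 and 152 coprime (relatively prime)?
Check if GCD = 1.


Euclidean algorithm:
166 = 1 * 152 + 14
152 = 10 * 14 + 12
14 = 1 * 12 + 2
12 = 6 * 2 + 0
GCD(166, 152) = 2

No, not coprime (GCD = 2)


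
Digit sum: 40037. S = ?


4 + 0 + 0 + 3 + 7 = 14


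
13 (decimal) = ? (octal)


13 (base 10) = 13 (decimal)
13 (decimal) = 15 (base 8)


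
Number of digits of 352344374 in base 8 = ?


352344374 in base 8 = 2500054466
Number of digits = 10

10 digits (base 8)


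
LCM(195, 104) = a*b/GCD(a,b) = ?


GCD(195, 104) = 13
LCM = 195*104/13 = 20280/13 = 1560

LCM = 1560


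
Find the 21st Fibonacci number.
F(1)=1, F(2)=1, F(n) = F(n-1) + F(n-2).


Sequence: 1, 1, 2, 3, 5, 8, 13, 21, 34, 55, 89, 144, 233, 377, 610, 987, 1597, 2584, 4181, 6765, 10946
F(21) = 10946


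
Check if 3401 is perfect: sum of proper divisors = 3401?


Proper divisors of 3401: 1, 19, 179
Sum = 1 + 19 + 179 = 199

No, 3401 is not perfect (199 ≠ 3401)


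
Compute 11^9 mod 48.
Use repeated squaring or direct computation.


11^1 mod 48 = 11
11^2 mod 48 = 25
11^3 mod 48 = 35
11^4 mod 48 = 1
11^5 mod 48 = 11
11^6 mod 48 = 25
11^7 mod 48 = 35
11^8 mod 48 = 1
11^9 mod 48 = 11


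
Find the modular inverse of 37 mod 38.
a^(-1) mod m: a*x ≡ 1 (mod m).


Use the extended Euclidean algorithm on (38, 37); each row r = 38*s + 37*t:
r=38, s=1, t=0
r=37, s=0, t=1
q=1: r=1, s=1, t=-1   [38*(1) + 37*(-1) = 1]
q=37: r=0, s=-37, t=38   [38*(-37) + 37*(38) = 0]
GCD = 1 with t = -1, so 37*(-1) ≡ 1 (mod 38)
Inverse = -1 mod 38 = 37
Check: 37 * 37 = 1369 ≡ 1 (mod 38)

37^(-1) ≡ 37 (mod 38)


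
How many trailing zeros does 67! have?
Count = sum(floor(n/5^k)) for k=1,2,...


floor(67/5) = 13
floor(67/25) = 2
Total = 15

15 trailing zeros


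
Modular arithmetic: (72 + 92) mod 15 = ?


72 + 92 = 164
164 mod 15 = 14


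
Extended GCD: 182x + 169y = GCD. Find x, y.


Tabular extended Euclidean (each row: r = 182*s + 169*t):
r=182, s=1, t=0
r=169, s=0, t=1
q=1: r=13, s=1, t=-1   [182*(1) + 169*(-1) = 13]
q=13: r=0, s=-13, t=14   [182*(-13) + 169*(14) = 0]
GCD = 13; from the row with r=13: x=1, y=-1
Check: 182*(1) + 169*(-1) = 182 - 169 = 13

GCD = 13, x = 1, y = -1


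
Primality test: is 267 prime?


267 / 3 = 89 (exact division)
267 is NOT prime.

No, 267 is not prime


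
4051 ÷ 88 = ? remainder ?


4051 = 88 * 46 + 3
Check: 4048 + 3 = 4051

q = 46, r = 3


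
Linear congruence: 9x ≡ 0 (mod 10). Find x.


GCD(9, 10) = 1, unique solution
a^(-1) mod 10 = 9
x = 9 * 0 mod 10 = 0

x ≡ 0 (mod 10)


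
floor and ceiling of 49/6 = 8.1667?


49/6 = 8.1667
floor = 8
ceil = 9

floor = 8, ceil = 9


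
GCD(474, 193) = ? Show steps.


474 = 2 * 193 + 88
193 = 2 * 88 + 17
88 = 5 * 17 + 3
17 = 5 * 3 + 2
3 = 1 * 2 + 1
2 = 2 * 1 + 0
GCD = 1


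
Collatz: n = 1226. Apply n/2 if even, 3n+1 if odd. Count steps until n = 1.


1226 → 613 → 1840 → 920 → 460 → 230 → 115 → 346 → 173 → 520 → 260 → 130 → 65 → 196 → 98 → 49 → 148 → 74 → 37 → 112 → 56 → 28 → 14 → 7 → 22 → 11 → 34 → 17 → 52 → 26 → 13 → 40 → 20 → 10 → 5 → 16 → 8 → 4 → 2 → 1
Total steps = 39

39 steps


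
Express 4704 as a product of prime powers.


4704 / 2 = 2352
2352 / 2 = 1176
1176 / 2 = 588
588 / 2 = 294
294 / 2 = 147
147 / 3 = 49
49 / 7 = 7
7 / 7 = 1
4704 = 2^5 × 3 × 7^2


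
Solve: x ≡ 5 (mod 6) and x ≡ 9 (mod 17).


M = 6*17 = 102
M1 = M/6 = 17, M2 = M/17 = 6
M1^(-1) mod 6 = 5, M2^(-1) mod 17 = 3
x = 5*17*5 + 9*6*3 = 587
587 mod 102 = 77
Check: 77 mod 6 = 5 ✓, 77 mod 17 = 9 ✓

x ≡ 77 (mod 102)


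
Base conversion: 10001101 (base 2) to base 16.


10001101 (base 2) = 141 (decimal)
141 (decimal) = 8D (base 16)


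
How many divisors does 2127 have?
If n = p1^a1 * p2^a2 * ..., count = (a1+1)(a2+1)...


2127 = 3^1 × 709^1
d(2127) = (1+1) × (1+1) = 4

4 divisors


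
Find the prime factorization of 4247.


4247 / 31 = 137
137 / 137 = 1
4247 = 31 × 137


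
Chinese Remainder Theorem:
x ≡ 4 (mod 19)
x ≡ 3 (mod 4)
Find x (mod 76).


M = 19*4 = 76
M1 = M/19 = 4, M2 = M/4 = 19
M1^(-1) mod 19 = 5, M2^(-1) mod 4 = 3
x = 4*4*5 + 3*19*3 = 251
251 mod 76 = 23
Check: 23 mod 19 = 4 ✓, 23 mod 4 = 3 ✓

x ≡ 23 (mod 76)


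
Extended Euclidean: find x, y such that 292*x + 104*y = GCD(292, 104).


Tabular extended Euclidean (each row: r = 292*s + 104*t):
r=292, s=1, t=0
r=104, s=0, t=1
q=2: r=84, s=1, t=-2   [292*(1) + 104*(-2) = 84]
q=1: r=20, s=-1, t=3   [292*(-1) + 104*(3) = 20]
q=4: r=4, s=5, t=-14   [292*(5) + 104*(-14) = 4]
q=5: r=0, s=-26, t=73   [292*(-26) + 104*(73) = 0]
GCD = 4; from the row with r=4: x=5, y=-14
Check: 292*(5) + 104*(-14) = 1460 - 1456 = 4

GCD = 4, x = 5, y = -14


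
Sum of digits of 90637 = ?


9 + 0 + 6 + 3 + 7 = 25


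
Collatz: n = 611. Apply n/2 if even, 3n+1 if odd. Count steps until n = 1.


611 → 1834 → 917 → 2752 → 1376 → 688 → 344 → 172 → 86 → 43 → 130 → 65 → 196 → 98 → 49 → 148 → 74 → 37 → 112 → 56 → 28 → 14 → 7 → 22 → 11 → 34 → 17 → 52 → 26 → 13 → 40 → 20 → 10 → 5 → 16 → 8 → 4 → 2 → 1
Total steps = 38

38 steps


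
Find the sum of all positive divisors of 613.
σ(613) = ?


Divisors of 613: 1, 613
Sum = 1 + 613 = 614

σ(613) = 614


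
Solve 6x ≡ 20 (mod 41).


GCD(6, 41) = 1, unique solution
a^(-1) mod 41 = 7
x = 7 * 20 mod 41 = 17

x ≡ 17 (mod 41)


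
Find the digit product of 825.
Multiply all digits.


8 × 2 × 5 = 80


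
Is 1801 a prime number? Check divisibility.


Check divisors up to sqrt(1801) = 42.4382
No divisors found.
1801 is prime.

Yes, 1801 is prime


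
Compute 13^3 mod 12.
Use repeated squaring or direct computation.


13^1 mod 12 = 1
13^2 mod 12 = 1
13^3 mod 12 = 1


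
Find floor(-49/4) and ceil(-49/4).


-49/4 = -12.2500
floor = -13
ceil = -12

floor = -13, ceil = -12


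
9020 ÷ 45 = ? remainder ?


9020 = 45 * 200 + 20
Check: 9000 + 20 = 9020

q = 200, r = 20


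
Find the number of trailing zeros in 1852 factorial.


floor(1852/5) = 370
floor(1852/25) = 74
floor(1852/125) = 14
floor(1852/625) = 2
Total = 460

460 trailing zeros


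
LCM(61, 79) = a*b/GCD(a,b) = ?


GCD(61, 79) = 1
LCM = 61*79/1 = 4819/1 = 4819

LCM = 4819


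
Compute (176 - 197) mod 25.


176 - 197 = -21
-21 mod 25 = 4


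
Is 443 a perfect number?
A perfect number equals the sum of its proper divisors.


Proper divisors of 443: 1
Sum = 1 = 1

No, 443 is not perfect (1 ≠ 443)


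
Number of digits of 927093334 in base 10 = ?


927093334 has 9 digits in base 10
floor(log10(927093334)) + 1 = floor(8.9671) + 1 = 9

9 digits (base 10)


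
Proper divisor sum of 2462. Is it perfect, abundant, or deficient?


Proper divisors: 1, 2, 1231
Sum = 1 + 2 + 1231 = 1234
1234 < 2462 → deficient

s(2462) = 1234 (deficient)


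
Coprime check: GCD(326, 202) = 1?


Euclidean algorithm:
326 = 1 * 202 + 124
202 = 1 * 124 + 78
124 = 1 * 78 + 46
78 = 1 * 46 + 32
46 = 1 * 32 + 14
32 = 2 * 14 + 4
14 = 3 * 4 + 2
4 = 2 * 2 + 0
GCD(326, 202) = 2

No, not coprime (GCD = 2)


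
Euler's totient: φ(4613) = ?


4613 = 7 × 659
Prime factors: 7, 659
φ(4613) = 4613 × (1-1/7) × (1-1/659)
= 4613 × 6/7 × 658/659 = 3948

φ(4613) = 3948


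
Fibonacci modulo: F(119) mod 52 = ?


F(k) mod 52 for k=1..119:
1, 1, 2, 3, 5, 8, 13, 21, 34, 3, 37, 40, 25, 13, 38, 51, 37, 36, 21, 5, 26, 31, 5, 36, 41, 25, 14, 39, 1, 40, 41, 29, 18, 47, 13, 8, 21, 29, 50, 27, 25, 0, 25, 25, 50, 23, 21, 44, 13, 5, 18, 23, 41, 12, 1, 13, 14, 27, 41, 16, 5, 21, 26, 47, 21, 16, 37, 1, 38, 39, 25, 12, 37, 49, 34, 31, 13, 44, 5, 49, 2, 51, 1, 0, 1, 1, 2, 3, 5, 8, 13, 21, 34, 3, 37, 40, 25, 13, 38, 51, 37, 36, 21, 5, 26, 31, 5, 36, 41, 25, 14, 39, 1, 40, 41, 29, 18, 47, 13
F(119) mod 52 = 13


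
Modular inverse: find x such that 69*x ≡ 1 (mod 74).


Use the extended Euclidean algorithm on (74, 69); each row r = 74*s + 69*t:
r=74, s=1, t=0
r=69, s=0, t=1
q=1: r=5, s=1, t=-1   [74*(1) + 69*(-1) = 5]
q=13: r=4, s=-13, t=14   [74*(-13) + 69*(14) = 4]
q=1: r=1, s=14, t=-15   [74*(14) + 69*(-15) = 1]
q=4: r=0, s=-69, t=74   [74*(-69) + 69*(74) = 0]
GCD = 1 with t = -15, so 69*(-15) ≡ 1 (mod 74)
Inverse = -15 mod 74 = 59
Check: 69 * 59 = 4071 ≡ 1 (mod 74)

69^(-1) ≡ 59 (mod 74)


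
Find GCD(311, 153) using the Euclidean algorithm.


311 = 2 * 153 + 5
153 = 30 * 5 + 3
5 = 1 * 3 + 2
3 = 1 * 2 + 1
2 = 2 * 1 + 0
GCD = 1


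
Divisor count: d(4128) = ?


4128 = 2^5 × 3^1 × 43^1
d(4128) = (5+1) × (1+1) × (1+1) = 24

24 divisors


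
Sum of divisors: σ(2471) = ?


Divisors of 2471: 1, 7, 353, 2471
Sum = 1 + 7 + 353 + 2471 = 2832

σ(2471) = 2832


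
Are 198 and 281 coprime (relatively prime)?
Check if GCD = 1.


Euclidean algorithm:
281 = 1 * 198 + 83
198 = 2 * 83 + 32
83 = 2 * 32 + 19
32 = 1 * 19 + 13
19 = 1 * 13 + 6
13 = 2 * 6 + 1
6 = 6 * 1 + 0
GCD(198, 281) = 1

Yes, coprime (GCD = 1)


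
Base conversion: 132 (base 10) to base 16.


132 (base 10) = 132 (decimal)
132 (decimal) = 84 (base 16)


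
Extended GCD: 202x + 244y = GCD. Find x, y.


Tabular extended Euclidean (each row: r = 202*s + 244*t):
r=202, s=1, t=0
r=244, s=0, t=1
q=0: r=202, s=1, t=0   [202*(1) + 244*(0) = 202]
q=1: r=42, s=-1, t=1   [202*(-1) + 244*(1) = 42]
q=4: r=34, s=5, t=-4   [202*(5) + 244*(-4) = 34]
q=1: r=8, s=-6, t=5   [202*(-6) + 244*(5) = 8]
q=4: r=2, s=29, t=-24   [202*(29) + 244*(-24) = 2]
q=4: r=0, s=-122, t=101   [202*(-122) + 244*(101) = 0]
GCD = 2; from the row with r=2: x=29, y=-24
Check: 202*(29) + 244*(-24) = 5858 - 5856 = 2

GCD = 2, x = 29, y = -24


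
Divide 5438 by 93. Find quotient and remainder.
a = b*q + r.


5438 = 93 * 58 + 44
Check: 5394 + 44 = 5438

q = 58, r = 44


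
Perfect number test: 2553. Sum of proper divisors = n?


Proper divisors of 2553: 1, 3, 23, 37, 69, 111, 851
Sum = 1 + 3 + 23 + 37 + 69 + 111 + 851 = 1095

No, 2553 is not perfect (1095 ≠ 2553)


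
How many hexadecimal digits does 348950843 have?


348950843 in base 16 = 14CC913B
Number of digits = 8

8 digits (base 16)


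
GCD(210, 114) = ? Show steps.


210 = 1 * 114 + 96
114 = 1 * 96 + 18
96 = 5 * 18 + 6
18 = 3 * 6 + 0
GCD = 6


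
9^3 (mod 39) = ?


9^1 mod 39 = 9
9^2 mod 39 = 3
9^3 mod 39 = 27


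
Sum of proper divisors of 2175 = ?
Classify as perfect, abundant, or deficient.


Proper divisors: 1, 3, 5, 15, 25, 29, 75, 87, 145, 435, 725
Sum = 1 + 3 + 5 + 15 + 25 + 29 + 75 + 87 + 145 + 435 + 725 = 1545
1545 < 2175 → deficient

s(2175) = 1545 (deficient)


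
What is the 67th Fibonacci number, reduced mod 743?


F(k) mod 743 for k=1..67:
1, 1, 2, 3, 5, 8, 13, 21, 34, 55, 89, 144, 233, 377, 610, 244, 111, 355, 466, 78, 544, 622, 423, 302, 725, 284, 266, 550, 73, 623, 696, 576, 529, 362, 148, 510, 658, 425, 340, 22, 362, 384, 3, 387, 390, 34, 424, 458, 139, 597, 736, 590, 583, 430, 270, 700, 227, 184, 411, 595, 263, 115, 378, 493, 128, 621, 6
F(67) mod 743 = 6


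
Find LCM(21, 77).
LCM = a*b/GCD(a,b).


GCD(21, 77) = 7
LCM = 21*77/7 = 1617/7 = 231

LCM = 231


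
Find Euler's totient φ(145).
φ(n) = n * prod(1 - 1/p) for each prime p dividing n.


145 = 5 × 29
Prime factors: 5, 29
φ(145) = 145 × (1-1/5) × (1-1/29)
= 145 × 4/5 × 28/29 = 112

φ(145) = 112


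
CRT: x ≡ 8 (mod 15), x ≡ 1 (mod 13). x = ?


M = 15*13 = 195
M1 = M/15 = 13, M2 = M/13 = 15
M1^(-1) mod 15 = 7, M2^(-1) mod 13 = 7
x = 8*13*7 + 1*15*7 = 833
833 mod 195 = 53
Check: 53 mod 15 = 8 ✓, 53 mod 13 = 1 ✓

x ≡ 53 (mod 195)


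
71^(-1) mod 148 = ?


Use the extended Euclidean algorithm on (148, 71); each row r = 148*s + 71*t:
r=148, s=1, t=0
r=71, s=0, t=1
q=2: r=6, s=1, t=-2   [148*(1) + 71*(-2) = 6]
q=11: r=5, s=-11, t=23   [148*(-11) + 71*(23) = 5]
q=1: r=1, s=12, t=-25   [148*(12) + 71*(-25) = 1]
q=5: r=0, s=-71, t=148   [148*(-71) + 71*(148) = 0]
GCD = 1 with t = -25, so 71*(-25) ≡ 1 (mod 148)
Inverse = -25 mod 148 = 123
Check: 71 * 123 = 8733 ≡ 1 (mod 148)

71^(-1) ≡ 123 (mod 148)


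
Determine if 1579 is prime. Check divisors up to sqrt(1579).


Check divisors up to sqrt(1579) = 39.7366
No divisors found.
1579 is prime.

Yes, 1579 is prime


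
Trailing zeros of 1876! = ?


floor(1876/5) = 375
floor(1876/25) = 75
floor(1876/125) = 15
floor(1876/625) = 3
Total = 468

468 trailing zeros


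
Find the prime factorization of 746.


746 / 2 = 373
373 / 373 = 1
746 = 2 × 373


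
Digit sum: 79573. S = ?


7 + 9 + 5 + 7 + 3 = 31


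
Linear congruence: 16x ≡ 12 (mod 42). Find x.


GCD(16, 42) = 2 divides 12
Divide: 8x ≡ 6 (mod 21)
x ≡ 6 (mod 21)


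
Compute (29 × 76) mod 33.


29 × 76 = 2204
2204 mod 33 = 26


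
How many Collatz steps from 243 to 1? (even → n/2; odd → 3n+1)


243 → 730 → 365 → 1096 → 548 → 274 → 137 → 412 → 206 → 103 → 310 → 155 → 466 → 233 → 700 → 350 → 175 → 526 → 263 → 790 → 395 → 1186 → 593 → 1780 → 890 → 445 → 1336 → 668 → 334 → 167 → 502 → 251 → 754 → 377 → 1132 → 566 → 283 → 850 → 425 → 1276 → 638 → 319 → 958 → 479 → 1438 → 719 → 2158 → 1079 → 3238 → 1619 → 4858 → 2429 → 7288 → 3644 → 1822 → 911 → 2734 → 1367 → 4102 → 2051 → 6154 → 3077 → 9232 → 4616 → 2308 → 1154 → 577 → 1732 → 866 → 433 → 1300 → 650 → 325 → 976 → 488 → 244 → 122 → 61 → 184 → 92 → 46 → 23 → 70 → 35 → 106 → 53 → 160 → 80 → 40 → 20 → 10 → 5 → 16 → 8 → 4 → 2 → 1
Total steps = 96

96 steps


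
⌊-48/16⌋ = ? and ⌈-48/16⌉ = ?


-48/16 = -3.0000
floor = -3
ceil = -3

floor = -3, ceil = -3


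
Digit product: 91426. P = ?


9 × 1 × 4 × 2 × 6 = 432


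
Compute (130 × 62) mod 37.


130 × 62 = 8060
8060 mod 37 = 31


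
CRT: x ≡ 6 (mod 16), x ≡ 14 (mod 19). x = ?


M = 16*19 = 304
M1 = M/16 = 19, M2 = M/19 = 16
M1^(-1) mod 16 = 11, M2^(-1) mod 19 = 6
x = 6*19*11 + 14*16*6 = 2598
2598 mod 304 = 166
Check: 166 mod 16 = 6 ✓, 166 mod 19 = 14 ✓

x ≡ 166 (mod 304)


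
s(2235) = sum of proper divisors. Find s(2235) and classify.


Proper divisors: 1, 3, 5, 15, 149, 447, 745
Sum = 1 + 3 + 5 + 15 + 149 + 447 + 745 = 1365
1365 < 2235 → deficient

s(2235) = 1365 (deficient)


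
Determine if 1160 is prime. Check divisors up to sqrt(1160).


1160 / 2 = 580 (exact division)
1160 is NOT prime.

No, 1160 is not prime


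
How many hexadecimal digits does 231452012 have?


231452012 in base 16 = DCBAD6C
Number of digits = 7

7 digits (base 16)


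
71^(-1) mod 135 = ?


Use the extended Euclidean algorithm on (135, 71); each row r = 135*s + 71*t:
r=135, s=1, t=0
r=71, s=0, t=1
q=1: r=64, s=1, t=-1   [135*(1) + 71*(-1) = 64]
q=1: r=7, s=-1, t=2   [135*(-1) + 71*(2) = 7]
q=9: r=1, s=10, t=-19   [135*(10) + 71*(-19) = 1]
q=7: r=0, s=-71, t=135   [135*(-71) + 71*(135) = 0]
GCD = 1 with t = -19, so 71*(-19) ≡ 1 (mod 135)
Inverse = -19 mod 135 = 116
Check: 71 * 116 = 8236 ≡ 1 (mod 135)

71^(-1) ≡ 116 (mod 135)


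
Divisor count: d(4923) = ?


4923 = 3^2 × 547^1
d(4923) = (2+1) × (1+1) = 6

6 divisors


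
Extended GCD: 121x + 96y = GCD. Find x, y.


Tabular extended Euclidean (each row: r = 121*s + 96*t):
r=121, s=1, t=0
r=96, s=0, t=1
q=1: r=25, s=1, t=-1   [121*(1) + 96*(-1) = 25]
q=3: r=21, s=-3, t=4   [121*(-3) + 96*(4) = 21]
q=1: r=4, s=4, t=-5   [121*(4) + 96*(-5) = 4]
q=5: r=1, s=-23, t=29   [121*(-23) + 96*(29) = 1]
q=4: r=0, s=96, t=-121   [121*(96) + 96*(-121) = 0]
GCD = 1; from the row with r=1: x=-23, y=29
Check: 121*(-23) + 96*(29) = -2783 + 2784 = 1

GCD = 1, x = -23, y = 29


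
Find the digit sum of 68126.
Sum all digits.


6 + 8 + 1 + 2 + 6 = 23


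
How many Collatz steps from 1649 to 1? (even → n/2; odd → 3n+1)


1649 → 4948 → 2474 → 1237 → 3712 → 1856 → 928 → 464 → 232 → 116 → 58 → 29 → 88 → 44 → 22 → 11 → 34 → 17 → 52 → 26 → 13 → 40 → 20 → 10 → 5 → 16 → 8 → 4 → 2 → 1
Total steps = 29

29 steps


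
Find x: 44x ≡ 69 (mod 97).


GCD(44, 97) = 1, unique solution
a^(-1) mod 97 = 86
x = 86 * 69 mod 97 = 17

x ≡ 17 (mod 97)


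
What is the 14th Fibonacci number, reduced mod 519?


F(k) mod 519 for k=1..14:
1, 1, 2, 3, 5, 8, 13, 21, 34, 55, 89, 144, 233, 377
F(14) mod 519 = 377


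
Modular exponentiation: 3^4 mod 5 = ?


3^1 mod 5 = 3
3^2 mod 5 = 4
3^3 mod 5 = 2
3^4 mod 5 = 1


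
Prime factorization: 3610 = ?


3610 / 2 = 1805
1805 / 5 = 361
361 / 19 = 19
19 / 19 = 1
3610 = 2 × 5 × 19^2


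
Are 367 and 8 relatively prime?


Euclidean algorithm:
367 = 45 * 8 + 7
8 = 1 * 7 + 1
7 = 7 * 1 + 0
GCD(367, 8) = 1

Yes, coprime (GCD = 1)


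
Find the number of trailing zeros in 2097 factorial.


floor(2097/5) = 419
floor(2097/25) = 83
floor(2097/125) = 16
floor(2097/625) = 3
Total = 521

521 trailing zeros


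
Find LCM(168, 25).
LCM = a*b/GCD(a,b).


GCD(168, 25) = 1
LCM = 168*25/1 = 4200/1 = 4200

LCM = 4200


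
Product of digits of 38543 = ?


3 × 8 × 5 × 4 × 3 = 1440


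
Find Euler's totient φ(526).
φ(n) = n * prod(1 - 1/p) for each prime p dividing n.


526 = 2 × 263
Prime factors: 2, 263
φ(526) = 526 × (1-1/2) × (1-1/263)
= 526 × 1/2 × 262/263 = 262

φ(526) = 262


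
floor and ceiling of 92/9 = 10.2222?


92/9 = 10.2222
floor = 10
ceil = 11

floor = 10, ceil = 11


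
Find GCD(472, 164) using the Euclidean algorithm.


472 = 2 * 164 + 144
164 = 1 * 144 + 20
144 = 7 * 20 + 4
20 = 5 * 4 + 0
GCD = 4


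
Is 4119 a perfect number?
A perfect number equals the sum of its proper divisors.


Proper divisors of 4119: 1, 3, 1373
Sum = 1 + 3 + 1373 = 1377

No, 4119 is not perfect (1377 ≠ 4119)


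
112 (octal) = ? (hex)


112 (base 8) = 74 (decimal)
74 (decimal) = 4A (base 16)


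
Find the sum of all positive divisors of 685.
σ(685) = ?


Divisors of 685: 1, 5, 137, 685
Sum = 1 + 5 + 137 + 685 = 828

σ(685) = 828


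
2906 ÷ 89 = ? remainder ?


2906 = 89 * 32 + 58
Check: 2848 + 58 = 2906

q = 32, r = 58


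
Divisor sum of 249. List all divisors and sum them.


Divisors of 249: 1, 3, 83, 249
Sum = 1 + 3 + 83 + 249 = 336

σ(249) = 336


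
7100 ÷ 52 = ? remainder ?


7100 = 52 * 136 + 28
Check: 7072 + 28 = 7100

q = 136, r = 28


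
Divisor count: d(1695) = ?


1695 = 3^1 × 5^1 × 113^1
d(1695) = (1+1) × (1+1) × (1+1) = 8

8 divisors


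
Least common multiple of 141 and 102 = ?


GCD(141, 102) = 3
LCM = 141*102/3 = 14382/3 = 4794

LCM = 4794


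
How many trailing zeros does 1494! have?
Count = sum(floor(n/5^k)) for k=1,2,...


floor(1494/5) = 298
floor(1494/25) = 59
floor(1494/125) = 11
floor(1494/625) = 2
Total = 370

370 trailing zeros


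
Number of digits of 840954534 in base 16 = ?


840954534 in base 16 = 321FF2A6
Number of digits = 8

8 digits (base 16)


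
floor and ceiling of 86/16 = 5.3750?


86/16 = 5.3750
floor = 5
ceil = 6

floor = 5, ceil = 6


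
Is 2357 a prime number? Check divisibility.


Check divisors up to sqrt(2357) = 48.5489
No divisors found.
2357 is prime.

Yes, 2357 is prime


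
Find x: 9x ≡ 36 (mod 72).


GCD(9, 72) = 9 divides 36
Divide: 1x ≡ 4 (mod 8)
x ≡ 4 (mod 8)


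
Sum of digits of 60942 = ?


6 + 0 + 9 + 4 + 2 = 21


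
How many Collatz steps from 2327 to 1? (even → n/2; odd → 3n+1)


2327 → 6982 → 3491 → 10474 → 5237 → 15712 → 7856 → 3928 → 1964 → 982 → 491 → 1474 → 737 → 2212 → 1106 → 553 → 1660 → 830 → 415 → 1246 → 623 → 1870 → 935 → 2806 → 1403 → 4210 → 2105 → 6316 → 3158 → 1579 → 4738 → 2369 → 7108 → 3554 → 1777 → 5332 → 2666 → 1333 → 4000 → 2000 → 1000 → 500 → 250 → 125 → 376 → 188 → 94 → 47 → 142 → 71 → 214 → 107 → 322 → 161 → 484 → 242 → 121 → 364 → 182 → 91 → 274 → 137 → 412 → 206 → 103 → 310 → 155 → 466 → 233 → 700 → 350 → 175 → 526 → 263 → 790 → 395 → 1186 → 593 → 1780 → 890 → 445 → 1336 → 668 → 334 → 167 → 502 → 251 → 754 → 377 → 1132 → 566 → 283 → 850 → 425 → 1276 → 638 → 319 → 958 → 479 → 1438 → 719 → 2158 → 1079 → 3238 → 1619 → 4858 → 2429 → 7288 → 3644 → 1822 → 911 → 2734 → 1367 → 4102 → 2051 → 6154 → 3077 → 9232 → 4616 → 2308 → 1154 → 577 → 1732 → 866 → 433 → 1300 → 650 → 325 → 976 → 488 → 244 → 122 → 61 → 184 → 92 → 46 → 23 → 70 → 35 → 106 → 53 → 160 → 80 → 40 → 20 → 10 → 5 → 16 → 8 → 4 → 2 → 1
Total steps = 151

151 steps


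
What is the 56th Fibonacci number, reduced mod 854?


F(k) mod 854 for k=1..56:
1, 1, 2, 3, 5, 8, 13, 21, 34, 55, 89, 144, 233, 377, 610, 133, 743, 22, 765, 787, 698, 631, 475, 252, 727, 125, 852, 123, 121, 244, 365, 609, 120, 729, 849, 724, 719, 589, 454, 189, 643, 832, 621, 599, 366, 111, 477, 588, 211, 799, 156, 101, 257, 358, 615, 119
F(56) mod 854 = 119


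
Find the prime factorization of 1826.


1826 / 2 = 913
913 / 11 = 83
83 / 83 = 1
1826 = 2 × 11 × 83


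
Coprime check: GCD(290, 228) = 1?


Euclidean algorithm:
290 = 1 * 228 + 62
228 = 3 * 62 + 42
62 = 1 * 42 + 20
42 = 2 * 20 + 2
20 = 10 * 2 + 0
GCD(290, 228) = 2

No, not coprime (GCD = 2)


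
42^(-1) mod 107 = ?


Use the extended Euclidean algorithm on (107, 42); each row r = 107*s + 42*t:
r=107, s=1, t=0
r=42, s=0, t=1
q=2: r=23, s=1, t=-2   [107*(1) + 42*(-2) = 23]
q=1: r=19, s=-1, t=3   [107*(-1) + 42*(3) = 19]
q=1: r=4, s=2, t=-5   [107*(2) + 42*(-5) = 4]
q=4: r=3, s=-9, t=23   [107*(-9) + 42*(23) = 3]
q=1: r=1, s=11, t=-28   [107*(11) + 42*(-28) = 1]
q=3: r=0, s=-42, t=107   [107*(-42) + 42*(107) = 0]
GCD = 1 with t = -28, so 42*(-28) ≡ 1 (mod 107)
Inverse = -28 mod 107 = 79
Check: 42 * 79 = 3318 ≡ 1 (mod 107)

42^(-1) ≡ 79 (mod 107)


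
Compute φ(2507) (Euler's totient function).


2507 = 23 × 109
Prime factors: 23, 109
φ(2507) = 2507 × (1-1/23) × (1-1/109)
= 2507 × 22/23 × 108/109 = 2376

φ(2507) = 2376


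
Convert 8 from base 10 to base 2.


8 (base 10) = 8 (decimal)
8 (decimal) = 1000 (base 2)


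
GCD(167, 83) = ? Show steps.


167 = 2 * 83 + 1
83 = 83 * 1 + 0
GCD = 1


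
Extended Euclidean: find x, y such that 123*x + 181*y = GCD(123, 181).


Tabular extended Euclidean (each row: r = 123*s + 181*t):
r=123, s=1, t=0
r=181, s=0, t=1
q=0: r=123, s=1, t=0   [123*(1) + 181*(0) = 123]
q=1: r=58, s=-1, t=1   [123*(-1) + 181*(1) = 58]
q=2: r=7, s=3, t=-2   [123*(3) + 181*(-2) = 7]
q=8: r=2, s=-25, t=17   [123*(-25) + 181*(17) = 2]
q=3: r=1, s=78, t=-53   [123*(78) + 181*(-53) = 1]
q=2: r=0, s=-181, t=123   [123*(-181) + 181*(123) = 0]
GCD = 1; from the row with r=1: x=78, y=-53
Check: 123*(78) + 181*(-53) = 9594 - 9593 = 1

GCD = 1, x = 78, y = -53
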